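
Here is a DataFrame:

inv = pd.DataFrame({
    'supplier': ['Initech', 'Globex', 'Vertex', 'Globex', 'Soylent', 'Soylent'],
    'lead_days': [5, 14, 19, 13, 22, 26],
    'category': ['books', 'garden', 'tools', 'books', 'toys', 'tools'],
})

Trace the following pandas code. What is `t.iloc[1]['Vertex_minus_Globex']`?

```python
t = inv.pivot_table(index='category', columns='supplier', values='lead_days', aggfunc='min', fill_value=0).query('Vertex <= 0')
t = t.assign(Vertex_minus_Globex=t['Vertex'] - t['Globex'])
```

-14

pivot: rows=category, cols=supplier, min(lead_days):
supplier  Globex  Initech  Soylent  Vertex
category                                  
books         13        5        0       0
garden        14        0        0       0
tools          0        0       26      19
toys           0        0       22       0
filter rows where Vertex <= 0:
supplier  Globex  Initech  Soylent  Vertex
category                                  
books         13        5        0       0
garden        14        0        0       0
toys           0        0       22       0
add column Vertex_minus_Globex = t['Vertex'] - t['Globex']:
supplier  Globex  Initech  Soylent  Vertex  Vertex_minus_Globex
category                                                       
books         13        5        0       0                  -13
garden        14        0        0       0                  -14
toys           0        0       22       0                    0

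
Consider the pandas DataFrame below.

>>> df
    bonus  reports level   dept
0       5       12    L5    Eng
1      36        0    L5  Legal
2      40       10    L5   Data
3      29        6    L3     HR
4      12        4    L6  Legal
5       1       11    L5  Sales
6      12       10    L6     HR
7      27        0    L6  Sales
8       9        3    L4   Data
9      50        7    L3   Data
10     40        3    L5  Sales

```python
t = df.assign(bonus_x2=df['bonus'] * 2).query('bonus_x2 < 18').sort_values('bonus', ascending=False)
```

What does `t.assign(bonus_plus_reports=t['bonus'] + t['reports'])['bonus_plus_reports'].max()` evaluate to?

add column bonus_x2 = df['bonus'] * 2:
    bonus  reports level   dept  bonus_x2
0       5       12    L5    Eng        10
1      36        0    L5  Legal        72
2      40       10    L5   Data        80
3      29        6    L3     HR        58
4      12        4    L6  Legal        24
5       1       11    L5  Sales         2
6      12       10    L6     HR        24
7      27        0    L6  Sales        54
8       9        3    L4   Data        18
9      50        7    L3   Data       100
10     40        3    L5  Sales        80
filter rows where bonus_x2 < 18:
   bonus  reports level   dept  bonus_x2
0      5       12    L5    Eng        10
5      1       11    L5  Sales         2
sort by bonus descending:
   bonus  reports level   dept  bonus_x2
0      5       12    L5    Eng        10
5      1       11    L5  Sales         2
add column bonus_plus_reports = t['bonus'] + t['reports']:
   bonus  reports level   dept  bonus_x2  bonus_plus_reports
0      5       12    L5    Eng        10                  17
5      1       11    L5  Sales         2                  12
max of column 'bonus_plus_reports' → 17

17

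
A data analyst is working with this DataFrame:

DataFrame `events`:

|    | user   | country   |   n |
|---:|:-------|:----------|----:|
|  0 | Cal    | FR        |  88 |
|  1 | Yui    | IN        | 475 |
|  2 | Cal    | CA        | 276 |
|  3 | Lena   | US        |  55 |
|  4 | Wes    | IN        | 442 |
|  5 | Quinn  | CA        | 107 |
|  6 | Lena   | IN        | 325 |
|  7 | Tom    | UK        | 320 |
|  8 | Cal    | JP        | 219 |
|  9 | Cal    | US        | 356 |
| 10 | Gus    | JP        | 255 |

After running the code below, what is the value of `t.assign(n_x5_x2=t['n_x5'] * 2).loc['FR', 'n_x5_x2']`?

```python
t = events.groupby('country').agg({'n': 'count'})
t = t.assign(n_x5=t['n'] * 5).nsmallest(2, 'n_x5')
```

group by country, count of n:
         n
country   
CA       2
FR       1
IN       3
JP       2
UK       1
US       2
add column n_x5 = t['n'] * 5:
         n  n_x5
country         
CA       2    10
FR       1     5
IN       3    15
JP       2    10
UK       1     5
US       2    10
take 2 rows with smallest n_x5:
         n  n_x5
country         
FR       1     5
UK       1     5
add column n_x5_x2 = t['n_x5'] * 2:
         n  n_x5  n_x5_x2
country                  
FR       1     5       10
UK       1     5       10
So loc['FR', 'n_x5_x2'] = 10.

10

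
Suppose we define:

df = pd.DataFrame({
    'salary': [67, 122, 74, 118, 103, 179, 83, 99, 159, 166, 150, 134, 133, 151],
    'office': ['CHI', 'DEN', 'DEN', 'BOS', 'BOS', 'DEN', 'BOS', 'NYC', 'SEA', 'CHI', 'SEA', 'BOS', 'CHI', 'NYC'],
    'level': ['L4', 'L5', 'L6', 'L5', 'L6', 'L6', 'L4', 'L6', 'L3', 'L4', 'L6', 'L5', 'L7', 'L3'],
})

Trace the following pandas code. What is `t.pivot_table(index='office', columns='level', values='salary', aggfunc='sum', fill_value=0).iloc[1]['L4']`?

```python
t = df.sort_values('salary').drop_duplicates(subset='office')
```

67

sort by salary:
    salary office level
0       67    CHI    L4
2       74    DEN    L6
6       83    BOS    L4
7       99    NYC    L6
4      103    BOS    L6
3      118    BOS    L5
1      122    DEN    L5
12     133    CHI    L7
11     134    BOS    L5
10     150    SEA    L6
13     151    NYC    L3
8      159    SEA    L3
9      166    CHI    L4
5      179    DEN    L6
drop duplicate office (keep=first):
    salary office level
0       67    CHI    L4
2       74    DEN    L6
6       83    BOS    L4
7       99    NYC    L6
10     150    SEA    L6
pivot: rows=office, cols=level, sum(salary):
level   L4   L6
office         
BOS     83    0
CHI     67    0
DEN      0   74
NYC      0   99
SEA      0  150
Finally, value at position 1, column 'L4' = 67.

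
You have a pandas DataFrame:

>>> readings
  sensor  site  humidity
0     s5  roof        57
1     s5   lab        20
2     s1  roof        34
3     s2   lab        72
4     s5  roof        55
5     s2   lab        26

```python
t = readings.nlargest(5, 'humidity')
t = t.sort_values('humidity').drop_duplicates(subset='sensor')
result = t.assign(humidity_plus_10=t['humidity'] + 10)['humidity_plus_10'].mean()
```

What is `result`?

take 5 rows with largest humidity:
  sensor  site  humidity
3     s2   lab        72
0     s5  roof        57
4     s5  roof        55
2     s1  roof        34
5     s2   lab        26
sort by humidity:
  sensor  site  humidity
5     s2   lab        26
2     s1  roof        34
4     s5  roof        55
0     s5  roof        57
3     s2   lab        72
drop duplicate sensor (keep=first):
  sensor  site  humidity
5     s2   lab        26
2     s1  roof        34
4     s5  roof        55
add column humidity_plus_10 = t['humidity'] + 10:
  sensor  site  humidity  humidity_plus_10
5     s2   lab        26                36
2     s1  roof        34                44
4     s5  roof        55                65
The mean of column 'humidity_plus_10' is 48.3333333333.

48.3333333333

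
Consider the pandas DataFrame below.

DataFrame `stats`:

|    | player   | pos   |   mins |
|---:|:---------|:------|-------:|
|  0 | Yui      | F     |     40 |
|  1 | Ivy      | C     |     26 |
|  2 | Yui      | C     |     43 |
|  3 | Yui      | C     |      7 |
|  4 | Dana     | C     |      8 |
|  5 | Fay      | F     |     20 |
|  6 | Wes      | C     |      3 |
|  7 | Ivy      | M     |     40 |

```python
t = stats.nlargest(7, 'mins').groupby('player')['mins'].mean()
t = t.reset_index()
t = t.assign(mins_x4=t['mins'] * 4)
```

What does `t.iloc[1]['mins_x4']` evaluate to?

take 7 rows with largest mins:
  player pos  mins
2    Yui   C    43
0    Yui   F    40
7    Ivy   M    40
1    Ivy   C    26
5    Fay   F    20
4   Dana   C     8
3    Yui   C     7
group by player, mean of mins:
player
Dana     8.0
Fay     20.0
Ivy     33.0
Yui     30.0
Name: mins, dtype: float64
reset_index():
  player  mins
0   Dana   8.0
1    Fay  20.0
2    Ivy  33.0
3    Yui  30.0
add column mins_x4 = t['mins'] * 4:
  player  mins  mins_x4
0   Dana   8.0     32.0
1    Fay  20.0     80.0
2    Ivy  33.0    132.0
3    Yui  30.0    120.0
Finally, value at position 1, column 'mins_x4' = 80.0.

80.0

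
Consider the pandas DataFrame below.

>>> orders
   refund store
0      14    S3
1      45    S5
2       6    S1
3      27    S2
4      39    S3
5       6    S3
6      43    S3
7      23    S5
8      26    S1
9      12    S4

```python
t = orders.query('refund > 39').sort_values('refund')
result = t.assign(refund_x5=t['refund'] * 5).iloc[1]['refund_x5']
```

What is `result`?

225

filter rows where refund > 39:
   refund store
1      45    S5
6      43    S3
sort by refund:
   refund store
6      43    S3
1      45    S5
add column refund_x5 = t['refund'] * 5:
   refund store  refund_x5
6      43    S3        215
1      45    S5        225
Then the value at position 1, column 'refund_x5': 225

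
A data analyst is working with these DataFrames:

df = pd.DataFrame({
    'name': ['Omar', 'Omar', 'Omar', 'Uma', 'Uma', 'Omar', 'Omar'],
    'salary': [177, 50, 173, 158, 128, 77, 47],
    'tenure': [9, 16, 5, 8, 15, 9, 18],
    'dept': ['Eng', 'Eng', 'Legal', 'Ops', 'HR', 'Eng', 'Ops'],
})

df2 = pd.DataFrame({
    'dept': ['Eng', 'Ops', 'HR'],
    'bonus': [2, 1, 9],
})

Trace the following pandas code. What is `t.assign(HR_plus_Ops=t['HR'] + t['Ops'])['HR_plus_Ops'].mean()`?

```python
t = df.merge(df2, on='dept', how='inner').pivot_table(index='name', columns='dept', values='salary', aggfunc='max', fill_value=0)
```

merge on 'dept' (how='inner') → 6 rows:
   name  salary  tenure dept  bonus
0  Omar     177       9  Eng      2
1  Omar      50      16  Eng      2
2   Uma     158       8  Ops      1
3   Uma     128      15   HR      9
4  Omar      77       9  Eng      2
5  Omar      47      18  Ops      1
pivot: rows=name, cols=dept, max(salary):
dept  Eng   HR  Ops
name               
Omar  177    0   47
Uma     0  128  158
add column HR_plus_Ops = t['HR'] + t['Ops']:
dept  Eng   HR  Ops  HR_plus_Ops
name                            
Omar  177    0   47           47
Uma     0  128  158          286
Then the mean of column 'HR_plus_Ops': 166.5

166.5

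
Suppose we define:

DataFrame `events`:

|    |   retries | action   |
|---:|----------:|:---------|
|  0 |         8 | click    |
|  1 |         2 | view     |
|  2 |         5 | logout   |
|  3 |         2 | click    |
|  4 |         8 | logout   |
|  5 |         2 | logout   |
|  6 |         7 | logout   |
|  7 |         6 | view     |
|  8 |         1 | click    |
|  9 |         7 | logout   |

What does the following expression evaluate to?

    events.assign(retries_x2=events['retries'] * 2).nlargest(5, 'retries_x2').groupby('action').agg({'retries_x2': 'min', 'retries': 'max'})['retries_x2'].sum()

add column retries_x2 = events['retries'] * 2:
   retries  action  retries_x2
0        8   click          16
1        2    view           4
2        5  logout          10
3        2   click           4
4        8  logout          16
5        2  logout           4
6        7  logout          14
7        6    view          12
8        1   click           2
9        7  logout          14
take 5 rows with largest retries_x2:
   retries  action  retries_x2
0        8   click          16
4        8  logout          16
6        7  logout          14
9        7  logout          14
7        6    view          12
group by action: min(retries_x2), max(retries):
        retries_x2  retries
action                     
click           16        8
logout          14        8
view            12        6
Finally, sum of column 'retries_x2' = 42.

42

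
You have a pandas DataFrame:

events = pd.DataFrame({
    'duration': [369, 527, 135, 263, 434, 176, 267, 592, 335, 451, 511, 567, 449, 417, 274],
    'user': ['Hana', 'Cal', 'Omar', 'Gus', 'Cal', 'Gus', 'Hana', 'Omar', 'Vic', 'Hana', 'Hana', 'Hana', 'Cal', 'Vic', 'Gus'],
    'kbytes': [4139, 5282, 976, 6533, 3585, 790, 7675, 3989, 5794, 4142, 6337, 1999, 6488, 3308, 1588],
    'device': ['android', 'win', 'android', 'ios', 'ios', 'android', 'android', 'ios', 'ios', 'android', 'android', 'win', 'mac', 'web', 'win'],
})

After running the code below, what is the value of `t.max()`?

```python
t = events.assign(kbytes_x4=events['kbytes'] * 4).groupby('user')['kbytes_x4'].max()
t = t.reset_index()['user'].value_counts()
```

add column kbytes_x4 = events['kbytes'] * 4:
    duration  user  kbytes   device  kbytes_x4
0        369  Hana    4139  android      16556
1        527   Cal    5282      win      21128
2        135  Omar     976  android       3904
3        263   Gus    6533      ios      26132
4        434   Cal    3585      ios      14340
5        176   Gus     790  android       3160
6        267  Hana    7675  android      30700
7        592  Omar    3989      ios      15956
8        335   Vic    5794      ios      23176
9        451  Hana    4142  android      16568
10       511  Hana    6337  android      25348
11       567  Hana    1999      win       7996
12       449   Cal    6488      mac      25952
13       417   Vic    3308      web      13232
14       274   Gus    1588      win       6352
group by user, max of kbytes_x4:
user
Cal     25952
Gus     26132
Hana    30700
Omar    15956
Vic     23176
Name: kbytes_x4, dtype: int64
reset_index():
   user  kbytes_x4
0   Cal      25952
1   Gus      26132
2  Hana      30700
3  Omar      15956
4   Vic      23176
value_counts of user:
user
Cal     1
Gus     1
Hana    1
Omar    1
Vic     1
Name: count, dtype: int64

1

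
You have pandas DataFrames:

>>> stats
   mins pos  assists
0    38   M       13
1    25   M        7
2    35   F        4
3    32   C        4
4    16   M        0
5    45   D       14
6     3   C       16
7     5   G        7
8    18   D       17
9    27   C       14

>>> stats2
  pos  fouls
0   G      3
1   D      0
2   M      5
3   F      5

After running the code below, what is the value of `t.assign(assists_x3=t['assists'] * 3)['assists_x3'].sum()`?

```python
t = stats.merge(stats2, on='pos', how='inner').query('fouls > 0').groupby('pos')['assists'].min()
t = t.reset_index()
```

33

merge on 'pos' (how='inner') → 7 rows:
   mins pos  assists  fouls
0    38   M       13      5
1    25   M        7      5
2    35   F        4      5
3    16   M        0      5
4    45   D       14      0
5     5   G        7      3
6    18   D       17      0
filter rows where fouls > 0:
   mins pos  assists  fouls
0    38   M       13      5
1    25   M        7      5
2    35   F        4      5
3    16   M        0      5
5     5   G        7      3
group by pos, min of assists:
pos
F    4
G    7
M    0
Name: assists, dtype: int64
reset_index():
  pos  assists
0   F        4
1   G        7
2   M        0
add column assists_x3 = t['assists'] * 3:
  pos  assists  assists_x3
0   F        4          12
1   G        7          21
2   M        0           0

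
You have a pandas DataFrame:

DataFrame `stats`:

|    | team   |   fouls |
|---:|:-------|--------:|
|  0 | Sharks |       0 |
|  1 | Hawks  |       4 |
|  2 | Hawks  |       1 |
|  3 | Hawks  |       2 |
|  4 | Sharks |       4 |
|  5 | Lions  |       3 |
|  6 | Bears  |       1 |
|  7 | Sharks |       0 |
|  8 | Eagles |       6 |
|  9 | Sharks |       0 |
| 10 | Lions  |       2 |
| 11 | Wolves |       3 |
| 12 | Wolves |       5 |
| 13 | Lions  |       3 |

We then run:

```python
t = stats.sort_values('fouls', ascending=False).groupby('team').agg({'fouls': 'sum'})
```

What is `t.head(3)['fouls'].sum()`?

14

sort by fouls descending:
      team  fouls
8   Eagles      6
12  Wolves      5
1    Hawks      4
4   Sharks      4
5    Lions      3
11  Wolves      3
13   Lions      3
3    Hawks      2
10   Lions      2
2    Hawks      1
6    Bears      1
0   Sharks      0
7   Sharks      0
9   Sharks      0
group by team, sum of fouls:
        fouls
team         
Bears       1
Eagles      6
Hawks       7
Lions       8
Sharks      4
Wolves      8
take first 3 rows:
        fouls
team         
Bears       1
Eagles      6
Hawks       7
Finally, sum of column 'fouls' = 14.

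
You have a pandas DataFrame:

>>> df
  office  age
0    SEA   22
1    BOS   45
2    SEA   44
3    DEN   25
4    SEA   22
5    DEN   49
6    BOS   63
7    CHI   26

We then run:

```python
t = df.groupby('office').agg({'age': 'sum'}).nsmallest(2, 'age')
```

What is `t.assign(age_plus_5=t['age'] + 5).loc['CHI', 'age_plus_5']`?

31

group by office, sum of age:
        age
office     
BOS     108
CHI      26
DEN      74
SEA      88
take 2 rows with smallest age:
        age
office     
CHI      26
DEN      74
add column age_plus_5 = t['age'] + 5:
        age  age_plus_5
office                 
CHI      26          31
DEN      74          79
value at row 'CHI', column 'age_plus_5' → 31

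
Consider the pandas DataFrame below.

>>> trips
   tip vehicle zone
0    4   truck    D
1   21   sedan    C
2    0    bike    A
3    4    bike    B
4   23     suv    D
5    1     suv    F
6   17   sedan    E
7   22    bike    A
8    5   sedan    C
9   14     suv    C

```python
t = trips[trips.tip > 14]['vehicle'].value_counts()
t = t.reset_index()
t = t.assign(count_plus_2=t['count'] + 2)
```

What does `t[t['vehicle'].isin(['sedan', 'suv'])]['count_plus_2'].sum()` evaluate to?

7

filter rows where tip > 14:
   tip vehicle zone
1   21   sedan    C
4   23     suv    D
6   17   sedan    E
7   22    bike    A
value_counts of vehicle:
vehicle
sedan    2
suv      1
bike     1
Name: count, dtype: int64
reset_index():
  vehicle  count
0   sedan      2
1     suv      1
2    bike      1
add column count_plus_2 = t['count'] + 2:
  vehicle  count  count_plus_2
0   sedan      2             4
1     suv      1             3
2    bike      1             3
filter rows where vehicle in ['sedan', 'suv']:
  vehicle  count  count_plus_2
0   sedan      2             4
1     suv      1             3
The sum of column 'count_plus_2' is 7.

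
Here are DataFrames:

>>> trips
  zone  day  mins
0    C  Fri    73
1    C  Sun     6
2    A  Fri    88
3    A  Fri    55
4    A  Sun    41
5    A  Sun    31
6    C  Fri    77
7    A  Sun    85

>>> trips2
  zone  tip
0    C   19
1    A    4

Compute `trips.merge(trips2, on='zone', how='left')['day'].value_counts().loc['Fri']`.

merge on 'zone' (how='left') → 8 rows:
  zone  day  mins  tip
0    C  Fri    73   19
1    C  Sun     6   19
2    A  Fri    88    4
3    A  Fri    55    4
4    A  Sun    41    4
5    A  Sun    31    4
6    C  Fri    77   19
7    A  Sun    85    4
value_counts of day:
day
Fri    4
Sun    4
Name: count, dtype: int64

4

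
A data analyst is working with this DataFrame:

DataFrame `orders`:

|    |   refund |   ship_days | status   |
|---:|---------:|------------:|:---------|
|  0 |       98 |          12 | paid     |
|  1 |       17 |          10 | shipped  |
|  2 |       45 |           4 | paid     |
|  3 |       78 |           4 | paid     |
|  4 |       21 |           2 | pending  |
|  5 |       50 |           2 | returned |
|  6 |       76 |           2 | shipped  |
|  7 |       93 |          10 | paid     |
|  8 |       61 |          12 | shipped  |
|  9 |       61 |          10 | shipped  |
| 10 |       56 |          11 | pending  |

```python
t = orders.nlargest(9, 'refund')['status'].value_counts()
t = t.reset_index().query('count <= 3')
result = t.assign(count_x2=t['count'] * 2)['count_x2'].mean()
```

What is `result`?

take 9 rows with largest refund:
    refund  ship_days    status
0       98         12      paid
7       93         10      paid
3       78          4      paid
6       76          2   shipped
8       61         12   shipped
9       61         10   shipped
10      56         11   pending
5       50          2  returned
2       45          4      paid
value_counts of status:
status
paid        4
shipped     3
pending     1
returned    1
Name: count, dtype: int64
reset_index():
     status  count
0      paid      4
1   shipped      3
2   pending      1
3  returned      1
filter rows where count <= 3:
     status  count
1   shipped      3
2   pending      1
3  returned      1
add column count_x2 = t['count'] * 2:
     status  count  count_x2
1   shipped      3         6
2   pending      1         2
3  returned      1         2

3.33333333333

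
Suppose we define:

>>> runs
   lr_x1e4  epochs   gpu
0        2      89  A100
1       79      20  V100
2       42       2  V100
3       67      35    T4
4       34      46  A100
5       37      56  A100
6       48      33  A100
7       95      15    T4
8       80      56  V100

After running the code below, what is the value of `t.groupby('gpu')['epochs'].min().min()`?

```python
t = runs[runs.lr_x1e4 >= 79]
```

15

filter rows where lr_x1e4 >= 79:
   lr_x1e4  epochs   gpu
1       79      20  V100
7       95      15    T4
8       80      56  V100
group by gpu, min of epochs:
gpu
T4      15
V100    20
Name: epochs, dtype: int64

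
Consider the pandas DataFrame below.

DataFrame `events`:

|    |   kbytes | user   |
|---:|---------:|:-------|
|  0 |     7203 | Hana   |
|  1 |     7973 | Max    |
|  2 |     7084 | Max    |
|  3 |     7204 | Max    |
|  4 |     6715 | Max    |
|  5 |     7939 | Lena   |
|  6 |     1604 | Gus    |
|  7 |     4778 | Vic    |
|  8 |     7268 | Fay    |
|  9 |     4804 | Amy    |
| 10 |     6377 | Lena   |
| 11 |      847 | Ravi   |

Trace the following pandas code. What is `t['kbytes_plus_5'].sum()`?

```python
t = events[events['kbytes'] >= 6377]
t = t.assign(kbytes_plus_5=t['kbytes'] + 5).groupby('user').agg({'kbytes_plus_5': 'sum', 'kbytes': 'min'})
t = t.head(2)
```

14481

filter rows where kbytes >= 6377:
    kbytes  user
0     7203  Hana
1     7973   Max
2     7084   Max
3     7204   Max
4     6715   Max
5     7939  Lena
8     7268   Fay
10    6377  Lena
add column kbytes_plus_5 = t['kbytes'] + 5:
    kbytes  user  kbytes_plus_5
0     7203  Hana           7208
1     7973   Max           7978
2     7084   Max           7089
3     7204   Max           7209
4     6715   Max           6720
5     7939  Lena           7944
8     7268   Fay           7273
10    6377  Lena           6382
group by user: sum(kbytes_plus_5), min(kbytes):
      kbytes_plus_5  kbytes
user                       
Fay            7273    7268
Hana           7208    7203
Lena          14326    6377
Max           28996    6715
take first 2 rows:
      kbytes_plus_5  kbytes
user                       
Fay            7273    7268
Hana           7208    7203
The sum of column 'kbytes_plus_5' is 14481.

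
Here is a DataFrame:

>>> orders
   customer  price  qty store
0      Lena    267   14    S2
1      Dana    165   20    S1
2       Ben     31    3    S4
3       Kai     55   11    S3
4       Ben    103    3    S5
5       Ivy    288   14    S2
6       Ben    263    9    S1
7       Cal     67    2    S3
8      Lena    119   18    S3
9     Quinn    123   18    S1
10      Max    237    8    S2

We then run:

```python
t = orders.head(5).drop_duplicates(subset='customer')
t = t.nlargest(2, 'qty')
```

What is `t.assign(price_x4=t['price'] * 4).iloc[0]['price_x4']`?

660

take first 5 rows:
  customer  price  qty store
0     Lena    267   14    S2
1     Dana    165   20    S1
2      Ben     31    3    S4
3      Kai     55   11    S3
4      Ben    103    3    S5
drop duplicate customer (keep=first):
  customer  price  qty store
0     Lena    267   14    S2
1     Dana    165   20    S1
2      Ben     31    3    S4
3      Kai     55   11    S3
take 2 rows with largest qty:
  customer  price  qty store
1     Dana    165   20    S1
0     Lena    267   14    S2
add column price_x4 = t['price'] * 4:
  customer  price  qty store  price_x4
1     Dana    165   20    S1       660
0     Lena    267   14    S2      1068
So iloc[0]['price_x4'] = 660.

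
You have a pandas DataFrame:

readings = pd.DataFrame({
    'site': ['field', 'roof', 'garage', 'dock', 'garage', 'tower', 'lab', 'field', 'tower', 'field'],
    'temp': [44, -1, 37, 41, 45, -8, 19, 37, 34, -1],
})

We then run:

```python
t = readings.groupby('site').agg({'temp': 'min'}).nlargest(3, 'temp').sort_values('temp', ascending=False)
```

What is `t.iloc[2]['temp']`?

group by site, min of temp:
        temp
site        
dock      41
field     -1
garage    37
lab       19
roof      -1
tower     -8
take 3 rows with largest temp:
        temp
site        
dock      41
garage    37
lab       19
sort by temp descending:
        temp
site        
dock      41
garage    37
lab       19
Taking the value at position 2, column 'temp' gives 19.

19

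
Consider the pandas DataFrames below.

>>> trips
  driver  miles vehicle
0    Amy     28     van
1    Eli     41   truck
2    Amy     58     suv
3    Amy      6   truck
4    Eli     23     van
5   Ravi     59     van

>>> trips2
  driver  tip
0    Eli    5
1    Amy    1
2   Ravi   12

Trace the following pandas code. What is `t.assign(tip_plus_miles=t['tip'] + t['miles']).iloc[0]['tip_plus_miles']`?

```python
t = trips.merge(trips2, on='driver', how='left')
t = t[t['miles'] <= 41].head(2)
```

29

merge on 'driver' (how='left') → 6 rows:
  driver  miles vehicle  tip
0    Amy     28     van    1
1    Eli     41   truck    5
2    Amy     58     suv    1
3    Amy      6   truck    1
4    Eli     23     van    5
5   Ravi     59     van   12
filter rows where miles <= 41:
  driver  miles vehicle  tip
0    Amy     28     van    1
1    Eli     41   truck    5
3    Amy      6   truck    1
4    Eli     23     van    5
take first 2 rows:
  driver  miles vehicle  tip
0    Amy     28     van    1
1    Eli     41   truck    5
add column tip_plus_miles = t['tip'] + t['miles']:
  driver  miles vehicle  tip  tip_plus_miles
0    Amy     28     van    1              29
1    Eli     41   truck    5              46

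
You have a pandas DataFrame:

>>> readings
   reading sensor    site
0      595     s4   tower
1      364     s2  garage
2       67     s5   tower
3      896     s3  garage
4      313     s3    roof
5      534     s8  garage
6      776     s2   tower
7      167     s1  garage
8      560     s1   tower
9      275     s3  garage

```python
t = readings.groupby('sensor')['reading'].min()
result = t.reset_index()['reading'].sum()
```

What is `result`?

2002

group by sensor, min of reading:
sensor
s1    167
s2    364
s3    275
s4    595
s5     67
s8    534
Name: reading, dtype: int64
reset_index():
  sensor  reading
0     s1      167
1     s2      364
2     s3      275
3     s4      595
4     s5       67
5     s8      534
Reading off the sum of column 'reading', we get 2002.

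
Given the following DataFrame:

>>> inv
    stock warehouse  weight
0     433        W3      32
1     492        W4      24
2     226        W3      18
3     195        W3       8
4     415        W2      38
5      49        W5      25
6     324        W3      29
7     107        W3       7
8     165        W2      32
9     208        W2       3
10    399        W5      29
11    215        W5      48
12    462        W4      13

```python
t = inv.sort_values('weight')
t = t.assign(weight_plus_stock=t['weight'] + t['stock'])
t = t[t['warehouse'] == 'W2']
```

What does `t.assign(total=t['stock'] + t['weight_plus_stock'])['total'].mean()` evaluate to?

sort by weight:
    stock warehouse  weight
9     208        W2       3
7     107        W3       7
3     195        W3       8
12    462        W4      13
2     226        W3      18
1     492        W4      24
5      49        W5      25
6     324        W3      29
10    399        W5      29
0     433        W3      32
8     165        W2      32
4     415        W2      38
11    215        W5      48
add column weight_plus_stock = t['weight'] + t['stock']:
    stock warehouse  weight  weight_plus_stock
9     208        W2       3                211
7     107        W3       7                114
3     195        W3       8                203
12    462        W4      13                475
2     226        W3      18                244
1     492        W4      24                516
5      49        W5      25                 74
6     324        W3      29                353
10    399        W5      29                428
0     433        W3      32                465
8     165        W2      32                197
4     415        W2      38                453
11    215        W5      48                263
filter rows where warehouse == 'W2':
   stock warehouse  weight  weight_plus_stock
9    208        W2       3                211
8    165        W2      32                197
4    415        W2      38                453
add column total = t['stock'] + t['weight_plus_stock']:
   stock warehouse  weight  weight_plus_stock  total
9    208        W2       3                211    419
8    165        W2      32                197    362
4    415        W2      38                453    868
mean of column 'total' → 549.666666667

549.666666667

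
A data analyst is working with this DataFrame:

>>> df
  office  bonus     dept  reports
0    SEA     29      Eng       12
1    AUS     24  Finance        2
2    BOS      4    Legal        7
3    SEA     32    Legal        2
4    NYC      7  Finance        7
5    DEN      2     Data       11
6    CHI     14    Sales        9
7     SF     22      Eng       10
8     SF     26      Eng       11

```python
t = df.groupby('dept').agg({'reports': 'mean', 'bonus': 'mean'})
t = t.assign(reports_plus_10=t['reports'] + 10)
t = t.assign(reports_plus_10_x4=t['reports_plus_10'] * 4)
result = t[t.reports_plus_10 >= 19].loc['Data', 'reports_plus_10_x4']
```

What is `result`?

84.0

group by dept: mean(reports), mean(bonus):
         reports      bonus
dept                       
Data        11.0   2.000000
Eng         11.0  25.666667
Finance      4.5  15.500000
Legal        4.5  18.000000
Sales        9.0  14.000000
add column reports_plus_10 = t['reports'] + 10:
         reports      bonus  reports_plus_10
dept                                        
Data        11.0   2.000000             21.0
Eng         11.0  25.666667             21.0
Finance      4.5  15.500000             14.5
Legal        4.5  18.000000             14.5
Sales        9.0  14.000000             19.0
add column reports_plus_10_x4 = t['reports_plus_10'] * 4:
         reports      bonus  reports_plus_10  reports_plus_10_x4
dept                                                            
Data        11.0   2.000000             21.0                84.0
Eng         11.0  25.666667             21.0                84.0
Finance      4.5  15.500000             14.5                58.0
Legal        4.5  18.000000             14.5                58.0
Sales        9.0  14.000000             19.0                76.0
filter rows where reports_plus_10 >= 19:
       reports      bonus  reports_plus_10  reports_plus_10_x4
dept                                                          
Data      11.0   2.000000             21.0                84.0
Eng       11.0  25.666667             21.0                84.0
Sales      9.0  14.000000             19.0                76.0
Hence 84.0.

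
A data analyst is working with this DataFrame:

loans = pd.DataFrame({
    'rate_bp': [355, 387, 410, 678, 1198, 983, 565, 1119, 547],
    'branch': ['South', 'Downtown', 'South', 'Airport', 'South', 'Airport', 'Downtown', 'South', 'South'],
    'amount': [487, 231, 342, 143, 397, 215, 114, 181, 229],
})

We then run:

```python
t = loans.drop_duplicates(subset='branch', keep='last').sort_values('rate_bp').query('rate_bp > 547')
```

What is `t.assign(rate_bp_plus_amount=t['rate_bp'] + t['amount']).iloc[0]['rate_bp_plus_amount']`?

drop duplicate branch (keep=last):
   rate_bp    branch  amount
5      983   Airport     215
6      565  Downtown     114
8      547     South     229
sort by rate_bp:
   rate_bp    branch  amount
8      547     South     229
6      565  Downtown     114
5      983   Airport     215
filter rows where rate_bp > 547:
   rate_bp    branch  amount
6      565  Downtown     114
5      983   Airport     215
add column rate_bp_plus_amount = t['rate_bp'] + t['amount']:
   rate_bp    branch  amount  rate_bp_plus_amount
6      565  Downtown     114                  679
5      983   Airport     215                 1198
Taking the value at position 0, column 'rate_bp_plus_amount' gives 679.

679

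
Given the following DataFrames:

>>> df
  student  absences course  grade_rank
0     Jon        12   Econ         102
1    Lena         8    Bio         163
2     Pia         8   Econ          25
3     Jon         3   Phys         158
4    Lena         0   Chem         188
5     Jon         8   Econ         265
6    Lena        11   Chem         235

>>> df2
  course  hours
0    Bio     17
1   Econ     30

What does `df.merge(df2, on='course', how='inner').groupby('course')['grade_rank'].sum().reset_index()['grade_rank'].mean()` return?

277.5

merge on 'course' (how='inner') → 4 rows:
  student  absences course  grade_rank  hours
0     Jon        12   Econ         102     30
1    Lena         8    Bio         163     17
2     Pia         8   Econ          25     30
3     Jon         8   Econ         265     30
group by course, sum of grade_rank:
course
Bio     163
Econ    392
Name: grade_rank, dtype: int64
reset_index():
  course  grade_rank
0    Bio         163
1   Econ         392
Then the mean of column 'grade_rank': 277.5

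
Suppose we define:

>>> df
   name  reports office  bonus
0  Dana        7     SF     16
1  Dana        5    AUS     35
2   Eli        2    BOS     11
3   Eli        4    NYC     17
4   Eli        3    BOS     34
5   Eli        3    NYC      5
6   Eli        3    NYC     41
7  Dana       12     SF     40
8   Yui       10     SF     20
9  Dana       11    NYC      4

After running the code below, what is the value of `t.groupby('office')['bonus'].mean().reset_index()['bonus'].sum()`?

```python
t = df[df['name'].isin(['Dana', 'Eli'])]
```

filter rows where name in ['Dana', 'Eli']:
   name  reports office  bonus
0  Dana        7     SF     16
1  Dana        5    AUS     35
2   Eli        2    BOS     11
3   Eli        4    NYC     17
4   Eli        3    BOS     34
5   Eli        3    NYC      5
6   Eli        3    NYC     41
7  Dana       12     SF     40
9  Dana       11    NYC      4
group by office, mean of bonus:
office
AUS    35.00
BOS    22.50
NYC    16.75
SF     28.00
Name: bonus, dtype: float64
reset_index():
  office  bonus
0    AUS  35.00
1    BOS  22.50
2    NYC  16.75
3     SF  28.00

102.25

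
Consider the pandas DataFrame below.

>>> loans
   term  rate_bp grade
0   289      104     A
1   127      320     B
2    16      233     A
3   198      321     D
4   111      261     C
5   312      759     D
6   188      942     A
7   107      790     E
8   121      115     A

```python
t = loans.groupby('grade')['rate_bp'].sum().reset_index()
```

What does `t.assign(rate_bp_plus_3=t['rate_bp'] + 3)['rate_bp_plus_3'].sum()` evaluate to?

group by grade, sum of rate_bp:
grade
A    1394
B     320
C     261
D    1080
E     790
Name: rate_bp, dtype: int64
reset_index():
  grade  rate_bp
0     A     1394
1     B      320
2     C      261
3     D     1080
4     E      790
add column rate_bp_plus_3 = t['rate_bp'] + 3:
  grade  rate_bp  rate_bp_plus_3
0     A     1394            1397
1     B      320             323
2     C      261             264
3     D     1080            1083
4     E      790             793
Finally, sum of column 'rate_bp_plus_3' = 3860.

3860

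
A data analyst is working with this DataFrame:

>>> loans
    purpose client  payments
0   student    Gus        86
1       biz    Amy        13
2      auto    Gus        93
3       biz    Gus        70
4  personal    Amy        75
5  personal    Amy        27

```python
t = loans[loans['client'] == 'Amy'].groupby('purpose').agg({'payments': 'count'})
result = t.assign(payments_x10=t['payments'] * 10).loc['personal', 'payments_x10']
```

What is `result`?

filter rows where client == 'Amy':
    purpose client  payments
1       biz    Amy        13
4  personal    Amy        75
5  personal    Amy        27
group by purpose, count of payments:
          payments
purpose           
biz              1
personal         2
add column payments_x10 = t['payments'] * 10:
          payments  payments_x10
purpose                         
biz              1            10
personal         2            20
The value at row 'personal', column 'payments_x10' is 20.

20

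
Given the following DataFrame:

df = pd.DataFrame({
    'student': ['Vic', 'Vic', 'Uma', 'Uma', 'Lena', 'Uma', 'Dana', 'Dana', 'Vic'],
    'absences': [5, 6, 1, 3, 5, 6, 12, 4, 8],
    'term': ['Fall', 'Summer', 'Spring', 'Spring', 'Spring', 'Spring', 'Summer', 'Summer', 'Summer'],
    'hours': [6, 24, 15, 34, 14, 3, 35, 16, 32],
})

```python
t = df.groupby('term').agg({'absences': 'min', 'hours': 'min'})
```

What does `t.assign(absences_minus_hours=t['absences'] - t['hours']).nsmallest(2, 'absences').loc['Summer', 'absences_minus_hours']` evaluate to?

-12

group by term: min(absences), min(hours):
        absences  hours
term                   
Fall           5      6
Spring         1      3
Summer         4     16
add column absences_minus_hours = t['absences'] - t['hours']:
        absences  hours  absences_minus_hours
term                                         
Fall           5      6                    -1
Spring         1      3                    -2
Summer         4     16                   -12
take 2 rows with smallest absences:
        absences  hours  absences_minus_hours
term                                         
Spring         1      3                    -2
Summer         4     16                   -12
Hence -12.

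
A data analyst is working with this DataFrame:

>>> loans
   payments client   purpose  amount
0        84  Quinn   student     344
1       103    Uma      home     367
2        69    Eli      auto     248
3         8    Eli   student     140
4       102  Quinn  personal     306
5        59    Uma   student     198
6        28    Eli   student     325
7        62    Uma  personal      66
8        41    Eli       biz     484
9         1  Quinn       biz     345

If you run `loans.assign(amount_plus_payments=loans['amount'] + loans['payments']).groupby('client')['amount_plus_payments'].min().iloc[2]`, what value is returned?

128

add column amount_plus_payments = loans['amount'] + loans['payments']:
   payments client   purpose  amount  amount_plus_payments
0        84  Quinn   student     344                   428
1       103    Uma      home     367                   470
2        69    Eli      auto     248                   317
3         8    Eli   student     140                   148
4       102  Quinn  personal     306                   408
5        59    Uma   student     198                   257
6        28    Eli   student     325                   353
7        62    Uma  personal      66                   128
8        41    Eli       biz     484                   525
9         1  Quinn       biz     345                   346
group by client, min of amount_plus_payments:
client
Eli      148
Quinn    346
Uma      128
Name: amount_plus_payments, dtype: int64
Taking the value at position 2 gives 128.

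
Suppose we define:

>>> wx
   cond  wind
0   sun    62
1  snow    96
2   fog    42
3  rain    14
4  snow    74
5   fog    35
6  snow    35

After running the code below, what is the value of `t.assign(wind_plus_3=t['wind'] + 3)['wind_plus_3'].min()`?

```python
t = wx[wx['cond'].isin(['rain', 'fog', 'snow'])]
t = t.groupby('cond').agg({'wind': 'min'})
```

filter rows where cond in ['rain', 'fog', 'snow']:
   cond  wind
1  snow    96
2   fog    42
3  rain    14
4  snow    74
5   fog    35
6  snow    35
group by cond, min of wind:
      wind
cond      
fog     35
rain    14
snow    35
add column wind_plus_3 = t['wind'] + 3:
      wind  wind_plus_3
cond                   
fog     35           38
rain    14           17
snow    35           38

17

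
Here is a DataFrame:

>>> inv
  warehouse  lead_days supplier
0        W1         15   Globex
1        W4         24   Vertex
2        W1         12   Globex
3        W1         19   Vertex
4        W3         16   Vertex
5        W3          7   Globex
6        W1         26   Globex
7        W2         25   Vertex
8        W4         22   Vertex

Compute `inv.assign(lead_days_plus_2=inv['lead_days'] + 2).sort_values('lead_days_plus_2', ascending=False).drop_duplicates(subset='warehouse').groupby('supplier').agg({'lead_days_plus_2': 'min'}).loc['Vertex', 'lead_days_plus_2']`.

18

add column lead_days_plus_2 = inv['lead_days'] + 2:
  warehouse  lead_days supplier  lead_days_plus_2
0        W1         15   Globex                17
1        W4         24   Vertex                26
2        W1         12   Globex                14
3        W1         19   Vertex                21
4        W3         16   Vertex                18
5        W3          7   Globex                 9
6        W1         26   Globex                28
7        W2         25   Vertex                27
8        W4         22   Vertex                24
sort by lead_days_plus_2 descending:
  warehouse  lead_days supplier  lead_days_plus_2
6        W1         26   Globex                28
7        W2         25   Vertex                27
1        W4         24   Vertex                26
8        W4         22   Vertex                24
3        W1         19   Vertex                21
4        W3         16   Vertex                18
0        W1         15   Globex                17
2        W1         12   Globex                14
5        W3          7   Globex                 9
drop duplicate warehouse (keep=first):
  warehouse  lead_days supplier  lead_days_plus_2
6        W1         26   Globex                28
7        W2         25   Vertex                27
1        W4         24   Vertex                26
4        W3         16   Vertex                18
group by supplier, min of lead_days_plus_2:
          lead_days_plus_2
supplier                  
Globex                  28
Vertex                  18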